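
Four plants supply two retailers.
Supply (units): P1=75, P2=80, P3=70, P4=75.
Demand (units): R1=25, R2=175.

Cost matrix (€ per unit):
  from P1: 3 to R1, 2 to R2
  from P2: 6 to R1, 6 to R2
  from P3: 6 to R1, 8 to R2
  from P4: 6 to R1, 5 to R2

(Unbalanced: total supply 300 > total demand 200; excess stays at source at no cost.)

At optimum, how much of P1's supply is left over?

An optimal plan:
  P1 to R2: 75 units
  P2 to R2: 25 units
  P3 to R1: 25 units
  P4 to R2: 75 units
Total cost = €825.
P1 ships 75 of its 75, leaving 0.

0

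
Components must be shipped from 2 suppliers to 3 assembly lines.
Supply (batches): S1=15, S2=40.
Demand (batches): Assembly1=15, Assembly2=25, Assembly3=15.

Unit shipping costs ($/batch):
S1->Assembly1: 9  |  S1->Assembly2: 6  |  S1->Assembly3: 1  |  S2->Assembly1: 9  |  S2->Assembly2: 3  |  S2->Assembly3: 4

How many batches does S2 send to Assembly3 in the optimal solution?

The minimum-cost plan:
  S1–Assembly3: 15 batches
  S2–Assembly1: 15 batches
  S2–Assembly2: 25 batches
Total cost = $225.
The route S2→Assembly3 is not used.

0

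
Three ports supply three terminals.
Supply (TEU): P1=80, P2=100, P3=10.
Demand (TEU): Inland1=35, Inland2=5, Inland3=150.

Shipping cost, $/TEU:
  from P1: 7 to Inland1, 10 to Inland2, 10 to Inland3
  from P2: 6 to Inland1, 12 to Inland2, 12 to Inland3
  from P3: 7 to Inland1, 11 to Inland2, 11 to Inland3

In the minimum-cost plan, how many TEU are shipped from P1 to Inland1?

0

The minimum-cost plan:
  P1–Inland3: 80 × $10 = $800
  P2–Inland1: 35 × $6 = $210
  P2–Inland3: 65 × $12 = $780
  P3–Inland2: 5 × $11 = $55
  P3–Inland3: 5 × $11 = $55
Total cost = $1900.
The route P1→Inland1 is not used.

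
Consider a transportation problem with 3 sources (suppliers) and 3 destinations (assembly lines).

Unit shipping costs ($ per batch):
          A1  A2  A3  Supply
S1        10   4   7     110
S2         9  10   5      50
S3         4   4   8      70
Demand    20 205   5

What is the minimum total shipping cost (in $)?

Optimal allocation:
  S1 to A2: 110 × $4 = $440
  S2 to A1: 20 × $9 = $180
  S2 to A2: 25 × $10 = $250
  S2 to A3: 5 × $5 = $25
  S3 to A2: 70 × $4 = $280
Total = 440 + 180 + 250 + 25 + 280 = $1175.
(Supply check: S1 ships 110; S2 ships 50; S3 ships 70.)

1175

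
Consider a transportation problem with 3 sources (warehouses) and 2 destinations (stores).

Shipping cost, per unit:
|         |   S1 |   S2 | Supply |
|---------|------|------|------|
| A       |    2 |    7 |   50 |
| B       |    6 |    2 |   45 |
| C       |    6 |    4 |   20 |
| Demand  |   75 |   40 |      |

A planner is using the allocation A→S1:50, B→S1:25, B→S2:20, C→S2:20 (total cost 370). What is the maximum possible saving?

Current plan cost = 50·2 + 25·6 + 20·2 + 20·4 = 370.
Optimal plan:
  A–S1: 50 × 2 = 100
  B–S1: 5 × 6 = 30
  B–S2: 40 × 2 = 80
  C–S1: 20 × 6 = 120
Optimal cost = 330.
Saving = 370 − 330 = 40.

40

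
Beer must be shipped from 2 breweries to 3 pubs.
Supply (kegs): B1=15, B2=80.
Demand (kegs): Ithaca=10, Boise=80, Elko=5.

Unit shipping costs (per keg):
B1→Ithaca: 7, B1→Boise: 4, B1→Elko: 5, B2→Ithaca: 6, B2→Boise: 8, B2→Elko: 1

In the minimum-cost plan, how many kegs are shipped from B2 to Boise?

65

The minimum-cost plan:
  B1→Boise: 15 × 4 = 60
  B2→Ithaca: 10 × 6 = 60
  B2→Boise: 65 × 8 = 520
  B2→Elko: 5 × 1 = 5
Total cost = 645.
So B2→Boise carries 65 kegs.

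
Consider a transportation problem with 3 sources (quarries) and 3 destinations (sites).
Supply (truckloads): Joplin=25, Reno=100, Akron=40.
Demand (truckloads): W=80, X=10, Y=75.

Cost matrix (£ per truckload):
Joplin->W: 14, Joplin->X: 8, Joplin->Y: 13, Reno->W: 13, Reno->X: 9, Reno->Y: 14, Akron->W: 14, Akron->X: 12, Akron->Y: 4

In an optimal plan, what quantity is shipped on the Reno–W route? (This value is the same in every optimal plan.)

80

The minimum-cost plan:
  Joplin->Y: 25 × £13 = £325
  Reno->W: 80 × £13 = £1040
  Reno->X: 10 × £9 = £90
  Reno->Y: 10 × £14 = £140
  Akron->Y: 40 × £4 = £160
Total cost = £1755.
So Reno→W carries 80 truckloads.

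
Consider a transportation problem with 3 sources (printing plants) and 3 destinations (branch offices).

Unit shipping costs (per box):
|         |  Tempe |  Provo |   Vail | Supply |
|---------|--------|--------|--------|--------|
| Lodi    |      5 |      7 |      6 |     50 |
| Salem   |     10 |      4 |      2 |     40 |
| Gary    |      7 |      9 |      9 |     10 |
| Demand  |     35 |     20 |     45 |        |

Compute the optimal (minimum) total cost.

Optimal allocation:
  Lodi to Tempe: 25 × 5 = 125
  Lodi to Provo: 20 × 7 = 140
  Lodi to Vail: 5 × 6 = 30
  Salem to Vail: 40 × 2 = 80
  Gary to Tempe: 10 × 7 = 70
Total = 125 + 140 + 30 + 80 + 70 = 445.

445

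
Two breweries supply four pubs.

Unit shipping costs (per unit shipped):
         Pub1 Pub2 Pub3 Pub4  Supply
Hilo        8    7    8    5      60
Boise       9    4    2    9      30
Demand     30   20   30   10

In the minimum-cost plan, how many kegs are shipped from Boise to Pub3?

Optimal shipments:
  Hilo->Pub1: 30 × 8 = 240
  Hilo->Pub2: 20 × 7 = 140
  Hilo->Pub4: 10 × 5 = 50
  Boise->Pub3: 30 × 2 = 60
Total cost = 490.
So Boise→Pub3 carries 30 kegs.

30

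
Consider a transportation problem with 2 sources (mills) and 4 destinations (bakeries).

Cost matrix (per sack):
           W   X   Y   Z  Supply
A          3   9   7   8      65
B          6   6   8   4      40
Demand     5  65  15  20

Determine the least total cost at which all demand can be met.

One minimum-cost allocation:
  A–W: 5 × 3 = 15
  A–X: 45 × 9 = 405
  A–Y: 15 × 7 = 105
  B–X: 20 × 6 = 120
  B–Z: 20 × 4 = 80
Total = 15 + 405 + 105 + 120 + 80 = 725.

725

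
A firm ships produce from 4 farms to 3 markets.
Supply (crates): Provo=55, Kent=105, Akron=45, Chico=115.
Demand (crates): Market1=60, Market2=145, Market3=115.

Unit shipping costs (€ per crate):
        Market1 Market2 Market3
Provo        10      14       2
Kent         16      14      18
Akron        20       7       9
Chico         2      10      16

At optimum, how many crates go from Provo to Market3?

55

The minimum-cost plan:
  Provo to Market3: 55 crates
  Kent to Market2: 90 crates
  Kent to Market3: 15 crates
  Akron to Market3: 45 crates
  Chico to Market1: 60 crates
  Chico to Market2: 55 crates
Total cost = €2715.
So Provo→Market3 carries 55 crates.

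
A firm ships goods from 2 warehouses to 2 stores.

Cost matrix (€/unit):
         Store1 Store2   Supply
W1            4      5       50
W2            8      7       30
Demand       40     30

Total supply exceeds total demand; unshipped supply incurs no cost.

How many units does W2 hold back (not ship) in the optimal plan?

An optimal plan:
  W1→Store1: 40 × €4 = €160
  W1→Store2: 10 × €5 = €50
  W2→Store2: 20 × €7 = €140
Total cost = €350.
W2 ships 20 of its 30, leaving 10.

10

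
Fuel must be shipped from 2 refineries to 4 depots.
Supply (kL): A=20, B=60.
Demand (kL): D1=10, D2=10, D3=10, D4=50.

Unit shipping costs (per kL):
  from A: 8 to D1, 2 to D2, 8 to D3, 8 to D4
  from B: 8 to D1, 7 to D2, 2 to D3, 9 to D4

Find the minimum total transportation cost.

560

A cheapest plan:
  A to D2: 10 × 2 = 20
  A to D4: 10 × 8 = 80
  B to D1: 10 × 8 = 80
  B to D3: 10 × 2 = 20
  B to D4: 40 × 9 = 360
Total = 20 + 80 + 80 + 20 + 360 = 560.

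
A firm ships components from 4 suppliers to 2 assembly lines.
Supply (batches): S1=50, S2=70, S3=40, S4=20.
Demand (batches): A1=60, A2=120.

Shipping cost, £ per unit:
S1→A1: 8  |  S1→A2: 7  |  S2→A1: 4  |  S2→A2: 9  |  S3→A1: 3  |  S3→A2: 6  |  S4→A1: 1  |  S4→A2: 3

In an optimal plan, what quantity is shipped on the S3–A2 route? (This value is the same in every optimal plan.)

40

The minimum-cost plan:
  S1->A2: 50 × £7 = £350
  S2->A1: 60 × £4 = £240
  S2->A2: 10 × £9 = £90
  S3->A2: 40 × £6 = £240
  S4->A2: 20 × £3 = £60
Total cost = £980.
So S3→A2 carries 40 batches.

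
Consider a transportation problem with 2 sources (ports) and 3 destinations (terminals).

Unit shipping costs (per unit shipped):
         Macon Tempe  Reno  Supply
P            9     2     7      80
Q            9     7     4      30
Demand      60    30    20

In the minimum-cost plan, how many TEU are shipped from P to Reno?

The minimum-cost plan:
  P–Macon: 50 × 9 = 450
  P–Tempe: 30 × 2 = 60
  Q–Macon: 10 × 9 = 90
  Q–Reno: 20 × 4 = 80
Total cost = 680.
The route P→Reno is not used.

0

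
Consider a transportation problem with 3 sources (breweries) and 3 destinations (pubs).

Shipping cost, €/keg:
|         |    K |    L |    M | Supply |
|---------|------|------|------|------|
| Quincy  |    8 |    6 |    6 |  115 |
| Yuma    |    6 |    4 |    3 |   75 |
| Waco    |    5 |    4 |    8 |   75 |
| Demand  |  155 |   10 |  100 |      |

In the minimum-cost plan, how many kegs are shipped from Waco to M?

0

Optimal shipments:
  Quincy->K: 80 kegs
  Quincy->L: 10 kegs
  Quincy->M: 25 kegs
  Yuma->M: 75 kegs
  Waco->K: 75 kegs
Total cost = €1450.
The route Waco→M is not used.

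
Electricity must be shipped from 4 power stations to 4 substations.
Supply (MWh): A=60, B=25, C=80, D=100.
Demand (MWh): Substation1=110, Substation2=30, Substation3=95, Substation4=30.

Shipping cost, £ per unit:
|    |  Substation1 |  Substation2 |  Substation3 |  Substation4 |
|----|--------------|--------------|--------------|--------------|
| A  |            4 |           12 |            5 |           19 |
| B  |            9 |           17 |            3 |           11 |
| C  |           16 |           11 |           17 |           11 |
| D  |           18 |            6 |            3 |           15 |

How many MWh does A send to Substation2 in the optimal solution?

0

The minimum-cost plan:
  A→Substation1: 60 × £4 = £240
  B→Substation1: 25 × £9 = £225
  C→Substation1: 25 × £16 = £400
  C→Substation2: 25 × £11 = £275
  C→Substation4: 30 × £11 = £330
  D→Substation2: 5 × £6 = £30
  D→Substation3: 95 × £3 = £285
Total cost = £1785.
The route A→Substation2 is not used.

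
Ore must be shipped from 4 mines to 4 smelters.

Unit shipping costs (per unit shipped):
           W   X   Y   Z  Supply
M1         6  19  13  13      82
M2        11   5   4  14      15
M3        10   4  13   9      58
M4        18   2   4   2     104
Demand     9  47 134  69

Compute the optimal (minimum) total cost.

1650

A cheapest plan:
  M1->W: 9 tons
  M1->Y: 73 tons
  M2->Y: 15 tons
  M3->X: 47 tons
  M3->Z: 11 tons
  M4->Y: 46 tons
  M4->Z: 58 tons
Total cost = 1650.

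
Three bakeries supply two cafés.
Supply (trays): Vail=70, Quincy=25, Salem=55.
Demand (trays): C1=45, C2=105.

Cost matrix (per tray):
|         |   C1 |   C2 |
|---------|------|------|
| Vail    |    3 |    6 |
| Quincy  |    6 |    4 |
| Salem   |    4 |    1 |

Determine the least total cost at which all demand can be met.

440

Optimal allocation:
  Vail–C1: 45 trays
  Vail–C2: 25 trays
  Quincy–C2: 25 trays
  Salem–C2: 55 trays
Total cost = 440.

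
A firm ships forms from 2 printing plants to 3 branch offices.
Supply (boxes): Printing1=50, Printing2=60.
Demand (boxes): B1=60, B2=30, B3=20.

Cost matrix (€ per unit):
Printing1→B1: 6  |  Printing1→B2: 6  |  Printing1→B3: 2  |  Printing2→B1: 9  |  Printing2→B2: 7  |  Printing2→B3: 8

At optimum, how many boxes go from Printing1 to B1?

Optimal shipments:
  Printing1→B1: 30 × €6 = €180
  Printing1→B3: 20 × €2 = €40
  Printing2→B1: 30 × €9 = €270
  Printing2→B2: 30 × €7 = €210
Total cost = €700.
So Printing1→B1 carries 30 boxes.

30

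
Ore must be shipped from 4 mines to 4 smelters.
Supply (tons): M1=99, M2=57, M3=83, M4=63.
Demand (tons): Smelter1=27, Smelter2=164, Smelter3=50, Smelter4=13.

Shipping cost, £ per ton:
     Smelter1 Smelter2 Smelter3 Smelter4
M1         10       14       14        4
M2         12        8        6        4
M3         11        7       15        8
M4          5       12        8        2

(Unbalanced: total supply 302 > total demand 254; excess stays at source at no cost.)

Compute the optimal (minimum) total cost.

An optimal shipping plan:
  M1–Smelter2: 38 tons
  M1–Smelter4: 13 tons
  M2–Smelter2: 43 tons
  M2–Smelter3: 14 tons
  M3–Smelter2: 83 tons
  M4–Smelter1: 27 tons
  M4–Smelter3: 36 tons
Total cost = £2016.
(Supply check: M1 ships 51; M2 ships 57; M3 ships 83; M4 ships 63.)

2016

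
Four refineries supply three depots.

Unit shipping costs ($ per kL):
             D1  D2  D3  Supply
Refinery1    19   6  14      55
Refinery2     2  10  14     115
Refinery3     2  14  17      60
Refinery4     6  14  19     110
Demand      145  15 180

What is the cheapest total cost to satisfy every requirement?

3365

A cheapest plan:
  Refinery1 to D2: 15 × $6 = $90
  Refinery1 to D3: 40 × $14 = $560
  Refinery2 to D3: 115 × $14 = $1610
  Refinery3 to D1: 60 × $2 = $120
  Refinery4 to D1: 85 × $6 = $510
  Refinery4 to D3: 25 × $19 = $475
Total = 90 + 560 + 1610 + 120 + 510 + 475 = $3365.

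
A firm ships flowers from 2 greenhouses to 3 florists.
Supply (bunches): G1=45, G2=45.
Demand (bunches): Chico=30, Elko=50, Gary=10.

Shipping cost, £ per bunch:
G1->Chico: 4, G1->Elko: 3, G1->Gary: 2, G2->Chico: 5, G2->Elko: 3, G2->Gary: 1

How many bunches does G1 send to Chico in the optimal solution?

30

Optimal shipments:
  G1→Chico: 30 × £4 = £120
  G1→Elko: 15 × £3 = £45
  G2→Elko: 35 × £3 = £105
  G2→Gary: 10 × £1 = £10
Total cost = £280.
So G1→Chico carries 30 bunches.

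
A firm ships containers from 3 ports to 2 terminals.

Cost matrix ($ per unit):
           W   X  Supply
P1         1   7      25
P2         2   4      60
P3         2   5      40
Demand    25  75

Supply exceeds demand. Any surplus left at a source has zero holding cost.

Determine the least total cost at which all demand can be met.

340

One minimum-cost allocation:
  P1–W: 25 TEU
  P2–X: 60 TEU
  P3–X: 15 TEU
Total cost = $340.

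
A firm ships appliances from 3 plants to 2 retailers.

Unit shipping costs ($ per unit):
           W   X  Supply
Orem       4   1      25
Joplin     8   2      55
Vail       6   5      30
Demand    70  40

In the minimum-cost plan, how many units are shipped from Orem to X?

0

Optimal shipments:
  Orem to W: 25 × $4 = $100
  Joplin to W: 15 × $8 = $120
  Joplin to X: 40 × $2 = $80
  Vail to W: 30 × $6 = $180
Total cost = $480.
The route Orem→X is not used.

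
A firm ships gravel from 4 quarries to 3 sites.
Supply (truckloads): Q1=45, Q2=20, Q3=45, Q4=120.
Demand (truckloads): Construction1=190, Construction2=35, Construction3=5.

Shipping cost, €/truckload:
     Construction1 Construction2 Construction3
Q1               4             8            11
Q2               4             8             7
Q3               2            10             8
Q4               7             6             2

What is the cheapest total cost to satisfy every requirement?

A cheapest plan:
  Q1→Construction1: 45 truckloads
  Q2→Construction1: 20 truckloads
  Q3→Construction1: 45 truckloads
  Q4→Construction1: 80 truckloads
  Q4→Construction2: 35 truckloads
  Q4→Construction3: 5 truckloads
Total cost = €1130.

1130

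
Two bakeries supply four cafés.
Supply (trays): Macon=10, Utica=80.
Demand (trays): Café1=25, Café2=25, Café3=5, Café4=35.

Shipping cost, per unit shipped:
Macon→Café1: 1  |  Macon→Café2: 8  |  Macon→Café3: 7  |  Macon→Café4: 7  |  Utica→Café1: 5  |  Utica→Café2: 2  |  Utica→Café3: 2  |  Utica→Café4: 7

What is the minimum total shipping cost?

390

One minimum-cost allocation:
  Macon–Café1: 10 × 1 = 10
  Utica–Café1: 15 × 5 = 75
  Utica–Café2: 25 × 2 = 50
  Utica–Café3: 5 × 2 = 10
  Utica–Café4: 35 × 7 = 245
Total = 10 + 75 + 50 + 10 + 245 = 390.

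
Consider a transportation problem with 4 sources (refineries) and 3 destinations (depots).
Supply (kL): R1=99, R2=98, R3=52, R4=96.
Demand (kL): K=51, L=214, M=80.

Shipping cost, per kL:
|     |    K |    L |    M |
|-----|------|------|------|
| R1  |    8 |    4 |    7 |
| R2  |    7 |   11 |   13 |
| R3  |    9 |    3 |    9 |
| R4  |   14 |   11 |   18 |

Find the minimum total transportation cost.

One minimum-cost allocation:
  R1->L: 66 kL
  R1->M: 33 kL
  R2->K: 51 kL
  R2->M: 47 kL
  R3->L: 52 kL
  R4->L: 96 kL
Total cost = 2675.

2675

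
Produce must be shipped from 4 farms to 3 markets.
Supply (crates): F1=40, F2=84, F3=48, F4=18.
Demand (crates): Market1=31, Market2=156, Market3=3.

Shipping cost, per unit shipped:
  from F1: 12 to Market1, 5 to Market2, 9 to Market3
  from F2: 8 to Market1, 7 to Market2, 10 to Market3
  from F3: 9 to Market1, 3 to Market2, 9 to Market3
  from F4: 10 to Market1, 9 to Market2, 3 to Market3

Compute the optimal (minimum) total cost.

1107

Optimal allocation:
  F1 to Market2: 40 × 5 = 200
  F2 to Market1: 31 × 8 = 248
  F2 to Market2: 53 × 7 = 371
  F3 to Market2: 48 × 3 = 144
  F4 to Market2: 15 × 9 = 135
  F4 to Market3: 3 × 3 = 9
Total = 200 + 248 + 371 + 144 + 135 + 9 = 1107.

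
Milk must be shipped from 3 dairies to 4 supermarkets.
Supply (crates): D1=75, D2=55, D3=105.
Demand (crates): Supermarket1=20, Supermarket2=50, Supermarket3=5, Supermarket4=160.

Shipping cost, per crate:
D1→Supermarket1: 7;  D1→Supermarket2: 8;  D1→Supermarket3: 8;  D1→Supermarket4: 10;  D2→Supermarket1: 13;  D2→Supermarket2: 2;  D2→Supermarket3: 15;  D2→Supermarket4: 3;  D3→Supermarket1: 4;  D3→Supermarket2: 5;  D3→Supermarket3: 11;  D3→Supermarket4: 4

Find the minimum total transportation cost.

One minimum-cost allocation:
  D1→Supermarket1: 20 × 7 = 140
  D1→Supermarket2: 50 × 8 = 400
  D1→Supermarket3: 5 × 8 = 40
  D2→Supermarket4: 55 × 3 = 165
  D3→Supermarket4: 105 × 4 = 420
Total = 140 + 400 + 40 + 165 + 420 = 1165.
(Supply check: D1 ships 75; D2 ships 55; D3 ships 105.)

1165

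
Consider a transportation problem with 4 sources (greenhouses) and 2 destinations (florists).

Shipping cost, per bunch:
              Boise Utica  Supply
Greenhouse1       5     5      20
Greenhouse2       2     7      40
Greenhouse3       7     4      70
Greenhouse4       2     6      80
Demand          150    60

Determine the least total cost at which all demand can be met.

650

A cheapest plan:
  Greenhouse1–Boise: 20 × 5 = 100
  Greenhouse2–Boise: 40 × 2 = 80
  Greenhouse3–Boise: 10 × 7 = 70
  Greenhouse3–Utica: 60 × 4 = 240
  Greenhouse4–Boise: 80 × 2 = 160
Total = 100 + 80 + 70 + 240 + 160 = 650.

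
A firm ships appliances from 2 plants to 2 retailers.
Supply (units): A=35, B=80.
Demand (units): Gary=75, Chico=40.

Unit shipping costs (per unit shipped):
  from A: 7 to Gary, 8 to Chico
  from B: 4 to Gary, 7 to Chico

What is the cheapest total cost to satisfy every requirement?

One minimum-cost allocation:
  A→Chico: 35 × 8 = 280
  B→Gary: 75 × 4 = 300
  B→Chico: 5 × 7 = 35
Total = 280 + 300 + 35 = 615.

615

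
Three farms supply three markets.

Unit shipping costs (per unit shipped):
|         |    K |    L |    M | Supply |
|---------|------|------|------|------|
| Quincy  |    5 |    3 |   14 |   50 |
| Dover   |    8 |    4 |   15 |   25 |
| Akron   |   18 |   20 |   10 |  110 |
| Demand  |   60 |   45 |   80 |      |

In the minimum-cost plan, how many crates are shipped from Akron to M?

The minimum-cost plan:
  Quincy->K: 30 × 5 = 150
  Quincy->L: 20 × 3 = 60
  Dover->L: 25 × 4 = 100
  Akron->K: 30 × 18 = 540
  Akron->M: 80 × 10 = 800
Total cost = 1650.
So Akron→M carries 80 crates.

80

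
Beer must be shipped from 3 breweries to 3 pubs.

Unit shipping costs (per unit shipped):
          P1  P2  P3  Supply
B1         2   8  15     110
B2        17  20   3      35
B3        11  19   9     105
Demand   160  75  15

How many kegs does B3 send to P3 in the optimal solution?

0

Optimal shipments:
  B1→P1: 55 × 2 = 110
  B1→P2: 55 × 8 = 440
  B2→P2: 20 × 20 = 400
  B2→P3: 15 × 3 = 45
  B3→P1: 105 × 11 = 1155
Total cost = 2150.
The route B3→P3 is not used.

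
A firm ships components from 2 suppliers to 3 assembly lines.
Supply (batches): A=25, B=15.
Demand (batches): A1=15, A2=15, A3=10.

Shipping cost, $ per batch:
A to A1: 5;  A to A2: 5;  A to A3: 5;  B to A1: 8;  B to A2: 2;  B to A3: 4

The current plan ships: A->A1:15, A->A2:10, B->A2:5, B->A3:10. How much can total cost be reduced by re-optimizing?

20

Current plan cost = 15·5 + 10·5 + 5·2 + 10·4 = $175.
Optimal plan:
  A->A1: 15 × $5 = $75
  A->A3: 10 × $5 = $50
  B->A2: 15 × $2 = $30
Optimal cost = $155.
Saving = 175 − 155 = $20.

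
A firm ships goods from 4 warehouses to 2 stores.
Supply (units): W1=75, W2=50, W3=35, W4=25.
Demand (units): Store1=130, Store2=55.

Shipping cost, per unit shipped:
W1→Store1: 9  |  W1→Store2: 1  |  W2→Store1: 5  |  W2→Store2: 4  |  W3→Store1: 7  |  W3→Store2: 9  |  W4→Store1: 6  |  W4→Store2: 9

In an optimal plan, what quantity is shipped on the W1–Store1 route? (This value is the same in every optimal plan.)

Optimal shipments:
  W1 to Store1: 20 units
  W1 to Store2: 55 units
  W2 to Store1: 50 units
  W3 to Store1: 35 units
  W4 to Store1: 25 units
Total cost = 880.
So W1→Store1 carries 20 units.

20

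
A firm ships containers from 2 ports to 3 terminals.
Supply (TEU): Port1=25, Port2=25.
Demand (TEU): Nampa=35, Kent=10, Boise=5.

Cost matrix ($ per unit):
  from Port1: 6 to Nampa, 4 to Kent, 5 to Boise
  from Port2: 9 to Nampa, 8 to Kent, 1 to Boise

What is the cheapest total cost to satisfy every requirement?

A cheapest plan:
  Port1–Nampa: 15 × $6 = $90
  Port1–Kent: 10 × $4 = $40
  Port2–Nampa: 20 × $9 = $180
  Port2–Boise: 5 × $1 = $5
Total = 90 + 40 + 180 + 5 = $315.

315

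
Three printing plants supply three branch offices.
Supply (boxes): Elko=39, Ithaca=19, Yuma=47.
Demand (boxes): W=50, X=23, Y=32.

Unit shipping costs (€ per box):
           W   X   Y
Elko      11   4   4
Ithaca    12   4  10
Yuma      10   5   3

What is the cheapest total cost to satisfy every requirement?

Optimal allocation:
  Elko–W: 3 × €11 = €33
  Elko–X: 4 × €4 = €16
  Elko–Y: 32 × €4 = €128
  Ithaca–X: 19 × €4 = €76
  Yuma–W: 47 × €10 = €470
Total = 33 + 16 + 128 + 76 + 470 = €723.

723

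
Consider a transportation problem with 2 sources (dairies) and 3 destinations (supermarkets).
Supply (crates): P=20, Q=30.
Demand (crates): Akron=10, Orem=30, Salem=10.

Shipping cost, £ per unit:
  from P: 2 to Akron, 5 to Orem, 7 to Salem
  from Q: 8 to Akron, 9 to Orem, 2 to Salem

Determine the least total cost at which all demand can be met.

A cheapest plan:
  P to Akron: 10 × £2 = £20
  P to Orem: 10 × £5 = £50
  Q to Orem: 20 × £9 = £180
  Q to Salem: 10 × £2 = £20
Total = 20 + 50 + 180 + 20 = £270.
(Supply check: P ships 20; Q ships 30.)

270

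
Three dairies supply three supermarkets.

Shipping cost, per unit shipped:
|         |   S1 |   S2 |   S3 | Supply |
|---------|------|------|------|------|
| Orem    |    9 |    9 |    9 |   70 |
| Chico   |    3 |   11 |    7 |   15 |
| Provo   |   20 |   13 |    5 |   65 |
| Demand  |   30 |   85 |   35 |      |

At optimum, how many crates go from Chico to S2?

0

The minimum-cost plan:
  Orem–S1: 15 × 9 = 135
  Orem–S2: 55 × 9 = 495
  Chico–S1: 15 × 3 = 45
  Provo–S2: 30 × 13 = 390
  Provo–S3: 35 × 5 = 175
Total cost = 1240.
The route Chico→S2 is not used.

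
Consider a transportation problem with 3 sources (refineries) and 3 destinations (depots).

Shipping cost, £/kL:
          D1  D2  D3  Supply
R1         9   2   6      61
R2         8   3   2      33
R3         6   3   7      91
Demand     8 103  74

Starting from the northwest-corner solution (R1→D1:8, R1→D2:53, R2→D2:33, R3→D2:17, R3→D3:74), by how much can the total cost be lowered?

197

Current plan cost = 8·9 + 53·2 + 33·3 + 17·3 + 74·7 = £846.
Optimal plan:
  R1 to D2: 20 × £2 = £40
  R1 to D3: 41 × £6 = £246
  R2 to D3: 33 × £2 = £66
  R3 to D1: 8 × £6 = £48
  R3 to D2: 83 × £3 = £249
Optimal cost = £649.
Saving = 846 − 649 = £197.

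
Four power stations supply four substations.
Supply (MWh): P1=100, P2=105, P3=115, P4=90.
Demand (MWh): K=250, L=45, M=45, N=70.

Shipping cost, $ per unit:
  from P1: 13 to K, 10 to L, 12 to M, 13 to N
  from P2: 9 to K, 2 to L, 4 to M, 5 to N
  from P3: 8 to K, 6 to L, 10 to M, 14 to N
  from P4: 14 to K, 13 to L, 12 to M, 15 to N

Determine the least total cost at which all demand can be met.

3780

A cheapest plan:
  P1->K: 90 × $13 = $1170
  P1->L: 10 × $10 = $100
  P2->L: 35 × $2 = $70
  P2->N: 70 × $5 = $350
  P3->K: 115 × $8 = $920
  P4->K: 45 × $14 = $630
  P4->M: 45 × $12 = $540
Total = 1170 + 100 + 70 + 350 + 920 + 630 + 540 = $3780.
(Supply check: P1 ships 100; P2 ships 105; P3 ships 115; P4 ships 90.)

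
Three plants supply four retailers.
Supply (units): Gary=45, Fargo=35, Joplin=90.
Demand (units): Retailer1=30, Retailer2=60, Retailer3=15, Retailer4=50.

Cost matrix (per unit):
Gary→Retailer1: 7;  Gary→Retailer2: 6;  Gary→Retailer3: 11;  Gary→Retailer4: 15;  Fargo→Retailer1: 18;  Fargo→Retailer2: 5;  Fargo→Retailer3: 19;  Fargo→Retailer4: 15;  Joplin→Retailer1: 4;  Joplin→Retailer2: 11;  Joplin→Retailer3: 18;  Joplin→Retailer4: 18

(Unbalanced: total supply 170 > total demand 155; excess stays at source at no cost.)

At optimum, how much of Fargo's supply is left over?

0

Minimum-cost shipments:
  Gary->Retailer2: 25 × 6 = 150
  Gary->Retailer3: 15 × 11 = 165
  Gary->Retailer4: 5 × 15 = 75
  Fargo->Retailer2: 35 × 5 = 175
  Joplin->Retailer1: 30 × 4 = 120
  Joplin->Retailer4: 45 × 18 = 810
Total cost = 1495.
Fargo ships 35 of its 35, leaving 0.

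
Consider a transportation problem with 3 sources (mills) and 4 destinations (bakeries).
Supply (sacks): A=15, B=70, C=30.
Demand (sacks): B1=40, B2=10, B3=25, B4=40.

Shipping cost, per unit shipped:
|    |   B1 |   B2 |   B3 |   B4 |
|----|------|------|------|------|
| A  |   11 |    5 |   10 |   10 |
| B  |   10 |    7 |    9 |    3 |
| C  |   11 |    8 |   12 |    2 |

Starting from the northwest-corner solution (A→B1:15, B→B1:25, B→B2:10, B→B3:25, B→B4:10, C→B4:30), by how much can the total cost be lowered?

Current plan cost = 15·11 + 25·10 + 10·7 + 25·9 + 10·3 + 30·2 = 800.
Optimal plan:
  A→B2: 10 × 5 = 50
  A→B3: 5 × 10 = 50
  B→B1: 40 × 10 = 400
  B→B3: 20 × 9 = 180
  B→B4: 10 × 3 = 30
  C→B4: 30 × 2 = 60
Optimal cost = 770.
Saving = 800 − 770 = 30.

30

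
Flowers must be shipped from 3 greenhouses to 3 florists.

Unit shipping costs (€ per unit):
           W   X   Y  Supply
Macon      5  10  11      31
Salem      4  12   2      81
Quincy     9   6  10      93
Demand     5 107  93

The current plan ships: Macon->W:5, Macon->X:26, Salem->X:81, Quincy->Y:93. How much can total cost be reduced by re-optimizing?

1170

Current plan cost = 5·5 + 26·10 + 81·12 + 93·10 = €2187.
Optimal plan:
  Macon→W: 5 × €5 = €25
  Macon→X: 14 × €10 = €140
  Macon→Y: 12 × €11 = €132
  Salem→Y: 81 × €2 = €162
  Quincy→X: 93 × €6 = €558
Optimal cost = €1017.
Saving = 2187 − 1017 = €1170.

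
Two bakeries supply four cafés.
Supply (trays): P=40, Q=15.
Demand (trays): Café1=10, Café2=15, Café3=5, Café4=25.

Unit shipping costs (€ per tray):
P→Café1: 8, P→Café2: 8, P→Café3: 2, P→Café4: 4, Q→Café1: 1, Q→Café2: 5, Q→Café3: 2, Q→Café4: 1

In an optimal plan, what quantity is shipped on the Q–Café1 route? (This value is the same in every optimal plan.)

10

Optimal shipments:
  P->Café2: 15 × €8 = €120
  P->Café3: 5 × €2 = €10
  P->Café4: 20 × €4 = €80
  Q->Café1: 10 × €1 = €10
  Q->Café4: 5 × €1 = €5
Total cost = €225.
So Q→Café1 carries 10 trays.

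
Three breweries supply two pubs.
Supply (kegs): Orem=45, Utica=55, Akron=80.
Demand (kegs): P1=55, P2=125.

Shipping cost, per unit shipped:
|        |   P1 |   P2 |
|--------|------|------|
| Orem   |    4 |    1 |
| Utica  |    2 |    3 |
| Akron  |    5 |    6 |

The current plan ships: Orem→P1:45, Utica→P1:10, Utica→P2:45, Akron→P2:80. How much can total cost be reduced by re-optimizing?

Current plan cost = 45·4 + 10·2 + 45·3 + 80·6 = 815.
Optimal plan:
  Orem to P2: 45 × 1 = 45
  Utica to P1: 55 × 2 = 110
  Akron to P2: 80 × 6 = 480
Optimal cost = 635.
Saving = 815 − 635 = 180.

180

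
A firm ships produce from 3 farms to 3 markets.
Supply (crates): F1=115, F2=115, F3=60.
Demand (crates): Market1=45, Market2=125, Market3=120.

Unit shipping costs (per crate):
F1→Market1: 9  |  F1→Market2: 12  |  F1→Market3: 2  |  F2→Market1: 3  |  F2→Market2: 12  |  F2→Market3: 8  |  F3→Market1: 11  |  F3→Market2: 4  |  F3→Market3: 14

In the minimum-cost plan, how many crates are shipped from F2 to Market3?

5

Optimal shipments:
  F1–Market3: 115 × 2 = 230
  F2–Market1: 45 × 3 = 135
  F2–Market2: 65 × 12 = 780
  F2–Market3: 5 × 8 = 40
  F3–Market2: 60 × 4 = 240
Total cost = 1425.
So F2→Market3 carries 5 crates.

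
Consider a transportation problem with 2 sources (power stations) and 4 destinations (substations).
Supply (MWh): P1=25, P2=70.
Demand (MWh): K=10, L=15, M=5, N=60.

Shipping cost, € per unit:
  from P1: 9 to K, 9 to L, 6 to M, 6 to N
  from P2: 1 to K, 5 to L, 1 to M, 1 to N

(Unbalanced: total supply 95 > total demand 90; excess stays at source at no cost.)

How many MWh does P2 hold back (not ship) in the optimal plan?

0

Minimum-cost shipments:
  P1 to L: 15 × €9 = €135
  P1 to M: 5 × €6 = €30
  P2 to K: 10 × €1 = €10
  P2 to N: 60 × €1 = €60
Total cost = €235.
P2 ships 70 of its 70, leaving 0.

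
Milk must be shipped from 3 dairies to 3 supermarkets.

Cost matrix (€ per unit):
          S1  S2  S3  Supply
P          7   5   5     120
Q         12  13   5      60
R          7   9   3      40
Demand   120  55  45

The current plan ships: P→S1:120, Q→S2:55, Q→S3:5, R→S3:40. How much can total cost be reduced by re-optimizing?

Current plan cost = 120·7 + 55·13 + 5·5 + 40·3 = €1700.
Optimal plan:
  P→S1: 65 × €7 = €455
  P→S2: 55 × €5 = €275
  Q→S1: 15 × €12 = €180
  Q→S3: 45 × €5 = €225
  R→S1: 40 × €7 = €280
Optimal cost = €1415.
Saving = 1700 − 1415 = €285.

285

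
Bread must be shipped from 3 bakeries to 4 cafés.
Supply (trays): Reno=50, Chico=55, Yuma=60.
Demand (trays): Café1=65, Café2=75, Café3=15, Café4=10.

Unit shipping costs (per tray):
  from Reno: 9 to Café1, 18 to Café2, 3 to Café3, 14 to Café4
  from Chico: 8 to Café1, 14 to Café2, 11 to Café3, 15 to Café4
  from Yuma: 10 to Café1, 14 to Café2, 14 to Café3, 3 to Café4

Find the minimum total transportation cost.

A cheapest plan:
  Reno→Café1: 35 × 9 = 315
  Reno→Café3: 15 × 3 = 45
  Chico→Café1: 30 × 8 = 240
  Chico→Café2: 25 × 14 = 350
  Yuma→Café2: 50 × 14 = 700
  Yuma→Café4: 10 × 3 = 30
Total = 315 + 45 + 240 + 350 + 700 + 30 = 1680.

1680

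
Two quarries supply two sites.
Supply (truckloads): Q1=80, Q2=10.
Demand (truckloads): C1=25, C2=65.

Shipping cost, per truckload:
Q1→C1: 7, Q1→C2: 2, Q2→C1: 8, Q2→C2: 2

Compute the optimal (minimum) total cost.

Optimal allocation:
  Q1–C1: 25 × 7 = 175
  Q1–C2: 55 × 2 = 110
  Q2–C2: 10 × 2 = 20
Total = 175 + 110 + 20 = 305.
(Supply check: Q1 ships 80; Q2 ships 10.)

305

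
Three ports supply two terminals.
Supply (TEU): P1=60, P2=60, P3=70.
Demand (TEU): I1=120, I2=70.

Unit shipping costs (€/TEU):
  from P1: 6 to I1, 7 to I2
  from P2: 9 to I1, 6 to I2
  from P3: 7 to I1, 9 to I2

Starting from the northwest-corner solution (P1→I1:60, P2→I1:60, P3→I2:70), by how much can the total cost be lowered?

Current plan cost = 60·6 + 60·9 + 70·9 = €1530.
Optimal plan:
  P1->I1: 50 × €6 = €300
  P1->I2: 10 × €7 = €70
  P2->I2: 60 × €6 = €360
  P3->I1: 70 × €7 = €490
Optimal cost = €1220.
Saving = 1530 − 1220 = €310.

310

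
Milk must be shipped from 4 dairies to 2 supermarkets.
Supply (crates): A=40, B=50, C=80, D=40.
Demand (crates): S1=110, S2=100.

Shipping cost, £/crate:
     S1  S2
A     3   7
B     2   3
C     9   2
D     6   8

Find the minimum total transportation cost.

640

One minimum-cost allocation:
  A to S1: 40 × £3 = £120
  B to S1: 30 × £2 = £60
  B to S2: 20 × £3 = £60
  C to S2: 80 × £2 = £160
  D to S1: 40 × £6 = £240
Total = 120 + 60 + 60 + 160 + 240 = £640.
(Supply check: A ships 40; B ships 50; C ships 80; D ships 40.)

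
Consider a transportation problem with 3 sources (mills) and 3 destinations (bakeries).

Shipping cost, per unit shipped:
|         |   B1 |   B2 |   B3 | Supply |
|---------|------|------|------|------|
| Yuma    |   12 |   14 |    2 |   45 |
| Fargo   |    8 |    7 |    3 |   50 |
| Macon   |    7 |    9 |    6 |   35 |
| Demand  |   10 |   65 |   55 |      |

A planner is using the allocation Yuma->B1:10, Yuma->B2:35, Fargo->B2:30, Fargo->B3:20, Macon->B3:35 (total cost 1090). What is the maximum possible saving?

395

Current plan cost = 10·12 + 35·14 + 30·7 + 20·3 + 35·6 = 1090.
Optimal plan:
  Yuma to B3: 45 sacks
  Fargo to B2: 40 sacks
  Fargo to B3: 10 sacks
  Macon to B1: 10 sacks
  Macon to B2: 25 sacks
Optimal cost = 695.
Saving = 1090 − 695 = 395.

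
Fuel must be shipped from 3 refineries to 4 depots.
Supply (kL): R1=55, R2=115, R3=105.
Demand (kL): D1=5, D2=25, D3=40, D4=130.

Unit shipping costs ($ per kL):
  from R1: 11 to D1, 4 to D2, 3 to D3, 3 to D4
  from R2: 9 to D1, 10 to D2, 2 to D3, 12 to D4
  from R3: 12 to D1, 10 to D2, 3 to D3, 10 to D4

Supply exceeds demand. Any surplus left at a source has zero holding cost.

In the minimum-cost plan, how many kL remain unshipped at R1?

Minimum-cost shipments:
  R1 to D4: 55 × $3 = $165
  R2 to D1: 5 × $9 = $45
  R2 to D2: 25 × $10 = $250
  R2 to D3: 40 × $2 = $80
  R3 to D4: 75 × $10 = $750
Total cost = $1290.
R1 ships 55 of its 55, leaving 0.

0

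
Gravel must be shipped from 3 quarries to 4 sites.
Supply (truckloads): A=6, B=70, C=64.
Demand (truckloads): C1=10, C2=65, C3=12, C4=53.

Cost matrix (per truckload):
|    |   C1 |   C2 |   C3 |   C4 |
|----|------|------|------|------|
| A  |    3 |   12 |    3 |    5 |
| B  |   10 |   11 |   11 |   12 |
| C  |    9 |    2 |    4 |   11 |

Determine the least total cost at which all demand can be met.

An optimal shipping plan:
  A->C3: 6 × 3 = 18
  B->C1: 10 × 10 = 100
  B->C2: 1 × 11 = 11
  B->C3: 6 × 11 = 66
  B->C4: 53 × 12 = 636
  C->C2: 64 × 2 = 128
Total = 18 + 100 + 11 + 66 + 636 + 128 = 959.

959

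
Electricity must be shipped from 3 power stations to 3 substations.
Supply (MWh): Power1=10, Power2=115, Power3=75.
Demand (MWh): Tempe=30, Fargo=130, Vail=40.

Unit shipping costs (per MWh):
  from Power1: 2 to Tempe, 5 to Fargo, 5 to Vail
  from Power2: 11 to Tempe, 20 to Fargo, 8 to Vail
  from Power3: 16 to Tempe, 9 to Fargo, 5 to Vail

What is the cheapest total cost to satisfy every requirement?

Optimal allocation:
  Power1 to Fargo: 10 × 5 = 50
  Power2 to Tempe: 30 × 11 = 330
  Power2 to Fargo: 45 × 20 = 900
  Power2 to Vail: 40 × 8 = 320
  Power3 to Fargo: 75 × 9 = 675
Total = 50 + 330 + 900 + 320 + 675 = 2275.
(Supply check: Power1 ships 10; Power2 ships 115; Power3 ships 75.)

2275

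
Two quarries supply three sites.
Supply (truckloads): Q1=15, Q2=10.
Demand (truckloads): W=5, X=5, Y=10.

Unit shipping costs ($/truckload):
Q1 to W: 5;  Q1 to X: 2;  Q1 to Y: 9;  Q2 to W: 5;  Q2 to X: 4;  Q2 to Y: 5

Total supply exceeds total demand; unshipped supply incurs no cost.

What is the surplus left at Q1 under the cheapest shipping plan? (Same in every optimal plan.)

5

Minimum-cost shipments:
  Q1->W: 5 truckloads
  Q1->X: 5 truckloads
  Q2->Y: 10 truckloads
Total cost = $85.
Q1 ships 10 of its 15, leaving 5.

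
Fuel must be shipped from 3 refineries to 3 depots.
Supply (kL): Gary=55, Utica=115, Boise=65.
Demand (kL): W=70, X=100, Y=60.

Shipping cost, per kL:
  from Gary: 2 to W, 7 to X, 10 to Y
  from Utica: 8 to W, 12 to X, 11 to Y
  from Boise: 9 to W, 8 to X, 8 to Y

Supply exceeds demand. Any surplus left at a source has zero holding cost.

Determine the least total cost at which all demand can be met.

A cheapest plan:
  Gary->W: 55 × 2 = 110
  Utica->W: 15 × 8 = 120
  Utica->X: 35 × 12 = 420
  Utica->Y: 60 × 11 = 660
  Boise->X: 65 × 8 = 520
Total = 110 + 120 + 420 + 660 + 520 = 1830.
(Supply check: Gary ships 55; Utica ships 110; Boise ships 65.)

1830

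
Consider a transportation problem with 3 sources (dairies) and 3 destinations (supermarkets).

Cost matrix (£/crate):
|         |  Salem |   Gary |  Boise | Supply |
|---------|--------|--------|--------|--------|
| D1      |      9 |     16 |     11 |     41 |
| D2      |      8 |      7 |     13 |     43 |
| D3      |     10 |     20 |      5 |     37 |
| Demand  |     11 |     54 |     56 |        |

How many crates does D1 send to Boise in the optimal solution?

Solving gives:
  D1–Salem: 11 × £9 = £99
  D1–Gary: 11 × £16 = £176
  D1–Boise: 19 × £11 = £209
  D2–Gary: 43 × £7 = £301
  D3–Boise: 37 × £5 = £185
Total cost = £970.
So D1→Boise carries 19 crates.

19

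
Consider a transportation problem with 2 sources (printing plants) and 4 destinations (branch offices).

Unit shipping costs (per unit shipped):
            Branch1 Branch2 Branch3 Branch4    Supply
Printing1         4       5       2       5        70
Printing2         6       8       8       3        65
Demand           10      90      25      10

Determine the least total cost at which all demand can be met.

One minimum-cost allocation:
  Printing1->Branch2: 45 × 5 = 225
  Printing1->Branch3: 25 × 2 = 50
  Printing2->Branch1: 10 × 6 = 60
  Printing2->Branch2: 45 × 8 = 360
  Printing2->Branch4: 10 × 3 = 30
Total = 225 + 50 + 60 + 360 + 30 = 725.

725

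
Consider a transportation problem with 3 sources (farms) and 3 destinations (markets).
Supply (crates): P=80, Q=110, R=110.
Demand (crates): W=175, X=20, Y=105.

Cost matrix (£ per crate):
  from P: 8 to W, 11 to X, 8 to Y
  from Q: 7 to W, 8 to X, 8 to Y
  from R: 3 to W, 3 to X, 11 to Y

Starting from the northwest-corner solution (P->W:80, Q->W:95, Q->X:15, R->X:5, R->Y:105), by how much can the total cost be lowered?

830

Current plan cost = 80·8 + 95·7 + 15·8 + 5·3 + 105·11 = £2595.
Optimal plan:
  P→Y: 80 × £8 = £640
  Q→W: 85 × £7 = £595
  Q→Y: 25 × £8 = £200
  R→W: 90 × £3 = £270
  R→X: 20 × £3 = £60
Optimal cost = £1765.
Saving = 2595 − 1765 = £830.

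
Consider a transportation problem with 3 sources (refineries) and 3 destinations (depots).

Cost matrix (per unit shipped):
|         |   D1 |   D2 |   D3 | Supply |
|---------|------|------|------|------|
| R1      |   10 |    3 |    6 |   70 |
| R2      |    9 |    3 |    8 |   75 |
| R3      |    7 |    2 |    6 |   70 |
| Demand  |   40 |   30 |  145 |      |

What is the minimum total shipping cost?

1330

Optimal allocation:
  R1->D3: 70 × 6 = 420
  R2->D1: 40 × 9 = 360
  R2->D2: 30 × 3 = 90
  R2->D3: 5 × 8 = 40
  R3->D3: 70 × 6 = 420
Total = 420 + 360 + 90 + 40 + 420 = 1330.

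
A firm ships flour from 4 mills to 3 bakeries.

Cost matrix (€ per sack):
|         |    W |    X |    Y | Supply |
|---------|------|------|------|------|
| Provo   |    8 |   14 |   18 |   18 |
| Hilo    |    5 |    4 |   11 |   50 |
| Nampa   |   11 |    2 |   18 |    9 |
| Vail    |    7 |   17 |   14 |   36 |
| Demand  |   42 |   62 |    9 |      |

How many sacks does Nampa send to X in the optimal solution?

9

Optimal shipments:
  Provo→W: 15 × €8 = €120
  Provo→X: 3 × €14 = €42
  Hilo→X: 50 × €4 = €200
  Nampa→X: 9 × €2 = €18
  Vail→W: 27 × €7 = €189
  Vail→Y: 9 × €14 = €126
Total cost = €695.
So Nampa→X carries 9 sacks.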